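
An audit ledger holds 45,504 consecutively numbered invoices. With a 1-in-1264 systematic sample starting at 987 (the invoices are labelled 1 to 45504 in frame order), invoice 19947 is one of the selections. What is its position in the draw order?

k = 1264
position = (19947 − 987)/1264 + 1 = 18960/1264 + 1 = 15 + 1 = 16

16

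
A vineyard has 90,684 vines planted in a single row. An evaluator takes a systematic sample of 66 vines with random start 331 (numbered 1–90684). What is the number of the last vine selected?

89641

k = 90684/66 = 1374
66th selection = r + (66−1)·k = 331 + 65×1374 = 331 + 89310 = 89641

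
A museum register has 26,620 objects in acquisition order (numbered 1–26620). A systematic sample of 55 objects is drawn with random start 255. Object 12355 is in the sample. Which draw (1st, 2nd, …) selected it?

k = 26620/55 = 484
position = (12355 − 255)/484 + 1 = 12100/484 + 1 = 25 + 1 = 26

26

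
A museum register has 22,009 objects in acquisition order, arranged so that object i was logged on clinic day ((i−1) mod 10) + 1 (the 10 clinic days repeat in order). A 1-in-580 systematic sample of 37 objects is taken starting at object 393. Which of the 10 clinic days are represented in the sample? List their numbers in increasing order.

Consecutive selections differ by k = 580, so their clinic day numbers differ by 580 mod 10 = 0.
gcd(580, 10) = 10, so the sample visits 10/10 = 1 distinct residues mod 10.
Start 393 is clinic day 3; the clinic days hit are 3.

3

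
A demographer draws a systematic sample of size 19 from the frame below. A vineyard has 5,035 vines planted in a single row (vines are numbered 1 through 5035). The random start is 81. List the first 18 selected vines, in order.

k = N/n = 5035/19 = 265
vine 1: 81
vine 2: 81 + 265 = 346
vine 3: 346 + 265 = 611
vine 4: 611 + 265 = 876
vine 5: 876 + 265 = 1141
vine 6: 1141 + 265 = 1406
vine 7: 1406 + 265 = 1671
vine 8: 1671 + 265 = 1936
vine 9: 1936 + 265 = 2201
vine 10: 2201 + 265 = 2466
vine 11: 2466 + 265 = 2731
vine 12: 2731 + 265 = 2996
vine 13: 2996 + 265 = 3261
vine 14: 3261 + 265 = 3526
vine 15: 3526 + 265 = 3791
vine 16: 3791 + 265 = 4056
vine 17: 4056 + 265 = 4321
vine 18: 4321 + 265 = 4586

81, 346, 611, 876, 1141, 1406, 1671, 1936, 2201, 2466, 2731, 2996, 3261, 3526, 3791, 4056, 4321, 4586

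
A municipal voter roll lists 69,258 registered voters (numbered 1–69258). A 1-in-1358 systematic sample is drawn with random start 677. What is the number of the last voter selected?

68577

k = 1358
51st selection = r + (51−1)·k = 677 + 50×1358 = 677 + 67900 = 68577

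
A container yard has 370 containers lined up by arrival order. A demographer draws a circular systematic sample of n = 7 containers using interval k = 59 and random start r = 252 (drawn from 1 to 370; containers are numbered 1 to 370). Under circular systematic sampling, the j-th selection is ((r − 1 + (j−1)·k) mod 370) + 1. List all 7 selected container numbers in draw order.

Selection 1: 252
Selection 2: 252 + 59 = 311
Selection 3: 311 + 59 = 370
Selection 4: 370 + 59 = 429 → 429 − 370 = 59
Selection 5: 59 + 59 = 118
Selection 6: 118 + 59 = 177
Selection 7: 177 + 59 = 236

252, 311, 370, 59, 118, 177, 236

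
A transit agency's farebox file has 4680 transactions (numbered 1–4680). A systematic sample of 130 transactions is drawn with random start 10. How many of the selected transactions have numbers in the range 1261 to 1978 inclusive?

k = 4680/130 = 36
First selection ≥ 1261: 10 + ⌈(1261−10)/36⌉·36 = 10 + 35×36 = 1270
Last selection ≤ 1978: 10 + ⌊(1978−10)/36⌋·36 = 10 + 54×36 = 1954
Count = 54 − 35 + 1 = 20

20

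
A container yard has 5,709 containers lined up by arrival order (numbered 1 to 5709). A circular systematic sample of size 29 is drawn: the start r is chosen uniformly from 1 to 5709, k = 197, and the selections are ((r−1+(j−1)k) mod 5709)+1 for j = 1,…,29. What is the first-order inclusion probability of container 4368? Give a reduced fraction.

For each position j, as r ranges over 1…5709 the j-th selection hits every container exactly once, so container 4368 is selected for exactly 29 of the 5709 starts.
Inclusion probability = 29/5709.

29/5709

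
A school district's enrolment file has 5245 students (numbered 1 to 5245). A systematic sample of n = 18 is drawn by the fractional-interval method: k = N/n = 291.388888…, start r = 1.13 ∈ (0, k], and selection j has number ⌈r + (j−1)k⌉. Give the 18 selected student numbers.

j=1: r + 0k = 1.13 → ⌈·⌉ = 2
j=2: r + 1k = 292.518888… → ⌈·⌉ = 293
j=3: r + 2k = 583.907777… → ⌈·⌉ = 584
j=4: r + 3k = 875.296666… → ⌈·⌉ = 876
j=5: r + 4k = 1166.685555… → ⌈·⌉ = 1167
j=6: r + 5k = 1458.074444… → ⌈·⌉ = 1459
j=7: r + 6k = 1749.463333… → ⌈·⌉ = 1750
j=8: r + 7k = 2040.852222… → ⌈·⌉ = 2041
j=9: r + 8k = 2332.241111… → ⌈·⌉ = 2333
j=10: r + 9k = 2623.63 → ⌈·⌉ = 2624
j=11: r + 10k = 2915.018888… → ⌈·⌉ = 2916
j=12: r + 11k = 3206.407777… → ⌈·⌉ = 3207
j=13: r + 12k = 3497.796666… → ⌈·⌉ = 3498
j=14: r + 13k = 3789.185555… → ⌈·⌉ = 3790
j=15: r + 14k = 4080.574444… → ⌈·⌉ = 4081
j=16: r + 15k = 4371.963333… → ⌈·⌉ = 4372
j=17: r + 16k = 4663.352222… → ⌈·⌉ = 4664
j=18: r + 17k = 4954.741111… → ⌈·⌉ = 4955

2, 293, 584, 876, 1167, 1459, 1750, 2041, 2333, 2624, 2916, 3207, 3498, 3790, 4081, 4372, 4664, 4955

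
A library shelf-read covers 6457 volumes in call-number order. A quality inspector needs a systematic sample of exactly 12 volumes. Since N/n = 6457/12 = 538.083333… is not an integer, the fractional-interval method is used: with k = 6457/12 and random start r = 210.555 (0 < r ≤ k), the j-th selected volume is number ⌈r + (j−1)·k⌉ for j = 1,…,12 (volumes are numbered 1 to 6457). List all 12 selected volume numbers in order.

211, 749, 1287, 1825, 2363, 2901, 3440, 3978, 4516, 5054, 5592, 6130

j=1: r + 0k = 210.555 → ⌈·⌉ = 211
j=2: r + 1k = 748.638333… → ⌈·⌉ = 749
j=3: r + 2k = 1286.721666… → ⌈·⌉ = 1287
j=4: r + 3k = 1824.805 → ⌈·⌉ = 1825
j=5: r + 4k = 2362.888333… → ⌈·⌉ = 2363
j=6: r + 5k = 2900.971666… → ⌈·⌉ = 2901
j=7: r + 6k = 3439.055 → ⌈·⌉ = 3440
j=8: r + 7k = 3977.138333… → ⌈·⌉ = 3978
j=9: r + 8k = 4515.221666… → ⌈·⌉ = 4516
j=10: r + 9k = 5053.305 → ⌈·⌉ = 5054
j=11: r + 10k = 5591.388333… → ⌈·⌉ = 5592
j=12: r + 11k = 6129.471666… → ⌈·⌉ = 6130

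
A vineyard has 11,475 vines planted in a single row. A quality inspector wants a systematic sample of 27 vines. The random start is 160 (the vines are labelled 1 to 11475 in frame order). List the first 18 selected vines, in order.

160, 585, 1010, 1435, 1860, 2285, 2710, 3135, 3560, 3985, 4410, 4835, 5260, 5685, 6110, 6535, 6960, 7385

k = N/n = 11475/27 = 425
vine 1: 160
vine 2: 160 + 425 = 585
vine 3: 585 + 425 = 1010
vine 4: 1010 + 425 = 1435
vine 5: 1435 + 425 = 1860
vine 6: 1860 + 425 = 2285
vine 7: 2285 + 425 = 2710
vine 8: 2710 + 425 = 3135
vine 9: 3135 + 425 = 3560
vine 10: 3560 + 425 = 3985
vine 11: 3985 + 425 = 4410
vine 12: 4410 + 425 = 4835
vine 13: 4835 + 425 = 5260
vine 14: 5260 + 425 = 5685
vine 15: 5685 + 425 = 6110
vine 16: 6110 + 425 = 6535
vine 17: 6535 + 425 = 6960
vine 18: 6960 + 425 = 7385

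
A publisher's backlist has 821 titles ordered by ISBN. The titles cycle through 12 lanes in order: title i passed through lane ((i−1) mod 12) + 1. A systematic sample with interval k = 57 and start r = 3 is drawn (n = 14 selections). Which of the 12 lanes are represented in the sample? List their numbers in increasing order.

Consecutive selections differ by k = 57, so their lane numbers differ by 57 mod 12 = 9.
gcd(57, 12) = 3, so the sample visits 12/3 = 4 distinct residues mod 12.
Start 3 is lane 3; the lanes hit are 3, 6, 9, 12.

3, 6, 9, 12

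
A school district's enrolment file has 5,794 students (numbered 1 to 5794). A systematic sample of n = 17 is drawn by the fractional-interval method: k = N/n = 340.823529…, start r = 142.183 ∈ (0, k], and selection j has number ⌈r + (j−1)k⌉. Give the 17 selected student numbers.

j=1: r + 0k = 142.183 → ⌈·⌉ = 143
j=2: r + 1k = 483.006529… → ⌈·⌉ = 484
j=3: r + 2k = 823.830058… → ⌈·⌉ = 824
j=4: r + 3k = 1164.653588… → ⌈·⌉ = 1165
j=5: r + 4k = 1505.477117… → ⌈·⌉ = 1506
j=6: r + 5k = 1846.300647… → ⌈·⌉ = 1847
j=7: r + 6k = 2187.124176… → ⌈·⌉ = 2188
j=8: r + 7k = 2527.947705… → ⌈·⌉ = 2528
j=9: r + 8k = 2868.771235… → ⌈·⌉ = 2869
j=10: r + 9k = 3209.594764… → ⌈·⌉ = 3210
j=11: r + 10k = 3550.418294… → ⌈·⌉ = 3551
j=12: r + 11k = 3891.241823… → ⌈·⌉ = 3892
j=13: r + 12k = 4232.065352… → ⌈·⌉ = 4233
j=14: r + 13k = 4572.888882… → ⌈·⌉ = 4573
j=15: r + 14k = 4913.712411… → ⌈·⌉ = 4914
j=16: r + 15k = 5254.535941… → ⌈·⌉ = 5255
j=17: r + 16k = 5595.359470… → ⌈·⌉ = 5596

143, 484, 824, 1165, 1506, 1847, 2188, 2528, 2869, 3210, 3551, 3892, 4233, 4573, 4914, 5255, 5596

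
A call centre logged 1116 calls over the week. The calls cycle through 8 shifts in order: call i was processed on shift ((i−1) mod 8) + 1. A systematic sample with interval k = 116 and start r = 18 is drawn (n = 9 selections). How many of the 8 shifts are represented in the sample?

Consecutive selections differ by k = 116, so their shift numbers differ by 116 mod 8 = 4.
gcd(116, 8) = 4, so the sample visits 8/4 = 2 distinct residues mod 8.
Start 18 is shift 2; the shifts hit are 2, 6.

2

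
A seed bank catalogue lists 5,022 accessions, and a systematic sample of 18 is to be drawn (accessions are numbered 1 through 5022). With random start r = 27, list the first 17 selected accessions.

27, 306, 585, 864, 1143, 1422, 1701, 1980, 2259, 2538, 2817, 3096, 3375, 3654, 3933, 4212, 4491

k = N/n = 5022/18 = 279
accession 1: 27
accession 2: 27 + 279 = 306
accession 3: 306 + 279 = 585
accession 4: 585 + 279 = 864
accession 5: 864 + 279 = 1143
accession 6: 1143 + 279 = 1422
accession 7: 1422 + 279 = 1701
accession 8: 1701 + 279 = 1980
accession 9: 1980 + 279 = 2259
accession 10: 2259 + 279 = 2538
accession 11: 2538 + 279 = 2817
accession 12: 2817 + 279 = 3096
accession 13: 3096 + 279 = 3375
accession 14: 3375 + 279 = 3654
accession 15: 3654 + 279 = 3933
accession 16: 3933 + 279 = 4212
accession 17: 4212 + 279 = 4491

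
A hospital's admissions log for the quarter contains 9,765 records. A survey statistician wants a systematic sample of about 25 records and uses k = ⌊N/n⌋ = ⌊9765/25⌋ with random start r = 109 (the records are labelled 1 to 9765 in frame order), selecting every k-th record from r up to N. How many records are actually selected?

k = ⌊9765/25⌋ = 390
Achieved size = ⌊(9765 − 109)/390⌋ + 1 = ⌊9656/390⌋ + 1 = 24 + 1 = 25
(last selection: 109 + 24×390 = 9469 ≤ 9765; next would be 9859 > 9765)

25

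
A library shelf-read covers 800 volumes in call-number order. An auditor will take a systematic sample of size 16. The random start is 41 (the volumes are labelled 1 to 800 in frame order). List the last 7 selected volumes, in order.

k = N/n = 800/16 = 50
10th selection = 41 + 9×50 = 491
11th: 491 + 50 = 541
12th: 541 + 50 = 591
13th: 591 + 50 = 641
14th: 641 + 50 = 691
15th: 691 + 50 = 741
16th: 741 + 50 = 791

491, 541, 591, 641, 691, 741, 791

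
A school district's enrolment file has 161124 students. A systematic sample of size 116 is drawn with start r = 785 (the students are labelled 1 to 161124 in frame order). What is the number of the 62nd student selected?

85514

k = 161124/116 = 1389
62nd selection = r + (62−1)·k = 785 + 61×1389 = 785 + 84729 = 85514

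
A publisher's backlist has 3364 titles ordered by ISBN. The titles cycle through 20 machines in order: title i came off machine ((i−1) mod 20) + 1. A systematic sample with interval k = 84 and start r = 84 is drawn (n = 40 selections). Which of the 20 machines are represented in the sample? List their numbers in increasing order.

Consecutive selections differ by k = 84, so their machine numbers differ by 84 mod 20 = 4.
gcd(84, 20) = 4, so the sample visits 20/4 = 5 distinct residues mod 20.
Start 84 is machine 4; the machines hit are 4, 8, 12, 16, 20.

4, 8, 12, 16, 20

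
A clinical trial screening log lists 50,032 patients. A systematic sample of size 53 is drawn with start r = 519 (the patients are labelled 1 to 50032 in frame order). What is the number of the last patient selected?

k = 50032/53 = 944
53rd selection = r + (53−1)·k = 519 + 52×944 = 519 + 49088 = 49607

49607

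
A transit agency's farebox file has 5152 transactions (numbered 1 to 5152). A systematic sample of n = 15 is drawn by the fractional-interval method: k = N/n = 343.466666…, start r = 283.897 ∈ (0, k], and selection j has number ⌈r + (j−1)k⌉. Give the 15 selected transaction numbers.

j=1: r + 0k = 283.897 → ⌈·⌉ = 284
j=2: r + 1k = 627.363666… → ⌈·⌉ = 628
j=3: r + 2k = 970.830333… → ⌈·⌉ = 971
j=4: r + 3k = 1314.297 → ⌈·⌉ = 1315
j=5: r + 4k = 1657.763666… → ⌈·⌉ = 1658
j=6: r + 5k = 2001.230333… → ⌈·⌉ = 2002
j=7: r + 6k = 2344.697 → ⌈·⌉ = 2345
j=8: r + 7k = 2688.163666… → ⌈·⌉ = 2689
j=9: r + 8k = 3031.630333… → ⌈·⌉ = 3032
j=10: r + 9k = 3375.097 → ⌈·⌉ = 3376
j=11: r + 10k = 3718.563666… → ⌈·⌉ = 3719
j=12: r + 11k = 4062.030333… → ⌈·⌉ = 4063
j=13: r + 12k = 4405.497 → ⌈·⌉ = 4406
j=14: r + 13k = 4748.963666… → ⌈·⌉ = 4749
j=15: r + 14k = 5092.430333… → ⌈·⌉ = 5093

284, 628, 971, 1315, 1658, 2002, 2345, 2689, 3032, 3376, 3719, 4063, 4406, 4749, 5093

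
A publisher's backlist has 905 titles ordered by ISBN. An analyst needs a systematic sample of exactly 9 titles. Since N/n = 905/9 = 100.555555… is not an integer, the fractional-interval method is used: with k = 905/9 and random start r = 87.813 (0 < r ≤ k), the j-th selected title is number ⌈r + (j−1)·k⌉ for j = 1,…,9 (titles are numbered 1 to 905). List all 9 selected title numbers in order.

j=1: r + 0k = 87.813 → ⌈·⌉ = 88
j=2: r + 1k = 188.368555… → ⌈·⌉ = 189
j=3: r + 2k = 288.924111… → ⌈·⌉ = 289
j=4: r + 3k = 389.479666… → ⌈·⌉ = 390
j=5: r + 4k = 490.035222… → ⌈·⌉ = 491
j=6: r + 5k = 590.590777… → ⌈·⌉ = 591
j=7: r + 6k = 691.146333… → ⌈·⌉ = 692
j=8: r + 7k = 791.701888… → ⌈·⌉ = 792
j=9: r + 8k = 892.257444… → ⌈·⌉ = 893

88, 189, 289, 390, 491, 591, 692, 792, 893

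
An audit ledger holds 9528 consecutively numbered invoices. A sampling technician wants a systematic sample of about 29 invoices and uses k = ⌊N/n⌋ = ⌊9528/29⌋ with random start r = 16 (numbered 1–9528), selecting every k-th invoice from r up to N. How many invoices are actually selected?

k = ⌊9528/29⌋ = 328
Achieved size = ⌊(9528 − 16)/328⌋ + 1 = ⌊9512/328⌋ + 1 = 29 + 1 = 30
(last selection: 16 + 29×328 = 9528 ≤ 9528; next would be 9856 > 9528)

30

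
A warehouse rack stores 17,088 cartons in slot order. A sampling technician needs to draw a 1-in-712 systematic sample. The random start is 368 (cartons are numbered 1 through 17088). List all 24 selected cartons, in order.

368, 1080, 1792, 2504, 3216, 3928, 4640, 5352, 6064, 6776, 7488, 8200, 8912, 9624, 10336, 11048, 11760, 12472, 13184, 13896, 14608, 15320, 16032, 16744

carton 1: 368
carton 2: 368 + 712 = 1080
carton 3: 1080 + 712 = 1792
carton 4: 1792 + 712 = 2504
carton 5: 2504 + 712 = 3216
carton 6: 3216 + 712 = 3928
carton 7: 3928 + 712 = 4640
carton 8: 4640 + 712 = 5352
carton 9: 5352 + 712 = 6064
carton 10: 6064 + 712 = 6776
carton 11: 6776 + 712 = 7488
carton 12: 7488 + 712 = 8200
carton 13: 8200 + 712 = 8912
carton 14: 8912 + 712 = 9624
carton 15: 9624 + 712 = 10336
carton 16: 10336 + 712 = 11048
carton 17: 11048 + 712 = 11760
carton 18: 11760 + 712 = 12472
carton 19: 12472 + 712 = 13184
carton 20: 13184 + 712 = 13896
carton 21: 13896 + 712 = 14608
carton 22: 14608 + 712 = 15320
carton 23: 15320 + 712 = 16032
carton 24: 16032 + 712 = 16744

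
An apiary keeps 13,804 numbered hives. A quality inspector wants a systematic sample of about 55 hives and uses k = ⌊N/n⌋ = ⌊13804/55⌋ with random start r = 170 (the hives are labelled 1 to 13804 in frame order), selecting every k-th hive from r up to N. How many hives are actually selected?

k = ⌊13804/55⌋ = 250
Achieved size = ⌊(13804 − 170)/250⌋ + 1 = ⌊13634/250⌋ + 1 = 54 + 1 = 55
(last selection: 170 + 54×250 = 13670 ≤ 13804; next would be 13920 > 13804)

55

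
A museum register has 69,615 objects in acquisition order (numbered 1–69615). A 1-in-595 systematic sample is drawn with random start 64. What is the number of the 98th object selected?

57779

k = 595
98th selection = r + (98−1)·k = 64 + 97×595 = 64 + 57715 = 57779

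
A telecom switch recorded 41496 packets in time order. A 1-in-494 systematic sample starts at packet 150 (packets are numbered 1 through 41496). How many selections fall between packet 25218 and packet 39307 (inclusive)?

k = 494
First selection ≥ 25218: 150 + ⌈(25218−150)/494⌉·494 = 150 + 51×494 = 25344
Last selection ≤ 39307: 150 + ⌊(39307−150)/494⌋·494 = 150 + 79×494 = 39176
Count = 79 − 51 + 1 = 29

29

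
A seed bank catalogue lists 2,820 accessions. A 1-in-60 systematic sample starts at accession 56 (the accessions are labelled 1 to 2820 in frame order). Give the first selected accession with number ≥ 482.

k = 60
Steps past start: ⌈(482 − 56)/60⌉ = ⌈426/60⌉ = 8
Selected accession: 56 + 8×60 = 536

536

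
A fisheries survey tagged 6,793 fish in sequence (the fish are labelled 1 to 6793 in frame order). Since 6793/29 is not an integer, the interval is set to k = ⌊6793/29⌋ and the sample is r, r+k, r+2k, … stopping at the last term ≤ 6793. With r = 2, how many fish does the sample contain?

k = ⌊6793/29⌋ = 234
Achieved size = ⌊(6793 − 2)/234⌋ + 1 = ⌊6791/234⌋ + 1 = 29 + 1 = 30
(last selection: 2 + 29×234 = 6788 ≤ 6793; next would be 7022 > 6793)

30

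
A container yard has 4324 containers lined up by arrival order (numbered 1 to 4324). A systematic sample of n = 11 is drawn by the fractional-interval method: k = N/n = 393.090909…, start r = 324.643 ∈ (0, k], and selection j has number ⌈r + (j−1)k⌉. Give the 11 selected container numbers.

j=1: r + 0k = 324.643 → ⌈·⌉ = 325
j=2: r + 1k = 717.733909… → ⌈·⌉ = 718
j=3: r + 2k = 1110.824818… → ⌈·⌉ = 1111
j=4: r + 3k = 1503.915727… → ⌈·⌉ = 1504
j=5: r + 4k = 1897.006636… → ⌈·⌉ = 1898
j=6: r + 5k = 2290.097545… → ⌈·⌉ = 2291
j=7: r + 6k = 2683.188454… → ⌈·⌉ = 2684
j=8: r + 7k = 3076.279363… → ⌈·⌉ = 3077
j=9: r + 8k = 3469.370272… → ⌈·⌉ = 3470
j=10: r + 9k = 3862.461181… → ⌈·⌉ = 3863
j=11: r + 10k = 4255.552090… → ⌈·⌉ = 4256

325, 718, 1111, 1504, 1898, 2291, 2684, 3077, 3470, 3863, 4256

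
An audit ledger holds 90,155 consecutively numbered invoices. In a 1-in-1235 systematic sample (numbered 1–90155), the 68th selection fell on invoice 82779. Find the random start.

34

k = 1235
r = 82779 − (68−1)×1235 = 82779 − 82745 = 34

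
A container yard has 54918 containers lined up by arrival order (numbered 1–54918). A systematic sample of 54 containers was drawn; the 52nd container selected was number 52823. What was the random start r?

956

k = 54918/54 = 1017
r = 52823 − (52−1)×1017 = 52823 − 51867 = 956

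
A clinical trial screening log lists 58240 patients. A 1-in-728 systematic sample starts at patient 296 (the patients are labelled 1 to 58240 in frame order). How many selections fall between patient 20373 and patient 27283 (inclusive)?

k = 728
First selection ≥ 20373: 296 + ⌈(20373−296)/728⌉·728 = 296 + 28×728 = 20680
Last selection ≤ 27283: 296 + ⌊(27283−296)/728⌋·728 = 296 + 37×728 = 27232
Count = 37 − 28 + 1 = 10

10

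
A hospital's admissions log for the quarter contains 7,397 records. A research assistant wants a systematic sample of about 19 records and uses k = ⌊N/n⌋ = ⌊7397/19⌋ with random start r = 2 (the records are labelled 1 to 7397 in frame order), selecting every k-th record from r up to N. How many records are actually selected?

20

k = ⌊7397/19⌋ = 389
Achieved size = ⌊(7397 − 2)/389⌋ + 1 = ⌊7395/389⌋ + 1 = 19 + 1 = 20
(last selection: 2 + 19×389 = 7393 ≤ 7397; next would be 7782 > 7397)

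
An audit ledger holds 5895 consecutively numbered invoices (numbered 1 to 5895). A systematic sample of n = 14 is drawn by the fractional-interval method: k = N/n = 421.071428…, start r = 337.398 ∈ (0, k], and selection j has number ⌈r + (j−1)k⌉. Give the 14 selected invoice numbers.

j=1: r + 0k = 337.398 → ⌈·⌉ = 338
j=2: r + 1k = 758.469428… → ⌈·⌉ = 759
j=3: r + 2k = 1179.540857… → ⌈·⌉ = 1180
j=4: r + 3k = 1600.612285… → ⌈·⌉ = 1601
j=5: r + 4k = 2021.683714… → ⌈·⌉ = 2022
j=6: r + 5k = 2442.755142… → ⌈·⌉ = 2443
j=7: r + 6k = 2863.826571… → ⌈·⌉ = 2864
j=8: r + 7k = 3284.898 → ⌈·⌉ = 3285
j=9: r + 8k = 3705.969428… → ⌈·⌉ = 3706
j=10: r + 9k = 4127.040857… → ⌈·⌉ = 4128
j=11: r + 10k = 4548.112285… → ⌈·⌉ = 4549
j=12: r + 11k = 4969.183714… → ⌈·⌉ = 4970
j=13: r + 12k = 5390.255142… → ⌈·⌉ = 5391
j=14: r + 13k = 5811.326571… → ⌈·⌉ = 5812

338, 759, 1180, 1601, 2022, 2443, 2864, 3285, 3706, 4128, 4549, 4970, 5391, 5812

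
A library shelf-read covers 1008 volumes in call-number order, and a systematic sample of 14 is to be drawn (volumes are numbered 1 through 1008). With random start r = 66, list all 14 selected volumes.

66, 138, 210, 282, 354, 426, 498, 570, 642, 714, 786, 858, 930, 1002

k = N/n = 1008/14 = 72
volume 1: 66
volume 2: 66 + 72 = 138
volume 3: 138 + 72 = 210
volume 4: 210 + 72 = 282
volume 5: 282 + 72 = 354
volume 6: 354 + 72 = 426
volume 7: 426 + 72 = 498
volume 8: 498 + 72 = 570
volume 9: 570 + 72 = 642
volume 10: 642 + 72 = 714
volume 11: 714 + 72 = 786
volume 12: 786 + 72 = 858
volume 13: 858 + 72 = 930
volume 14: 930 + 72 = 1002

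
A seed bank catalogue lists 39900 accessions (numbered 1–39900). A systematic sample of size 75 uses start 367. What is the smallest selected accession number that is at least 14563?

k = 39900/75 = 532
Steps past start: ⌈(14563 − 367)/532⌉ = ⌈14196/532⌉ = 27
Selected accession: 367 + 27×532 = 14731

14731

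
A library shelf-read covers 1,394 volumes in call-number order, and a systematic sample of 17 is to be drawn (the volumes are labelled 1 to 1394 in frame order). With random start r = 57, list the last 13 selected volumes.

k = N/n = 1394/17 = 82
5th selection = 57 + 4×82 = 385
6th: 385 + 82 = 467
7th: 467 + 82 = 549
8th: 549 + 82 = 631
9th: 631 + 82 = 713
10th: 713 + 82 = 795
11th: 795 + 82 = 877
12th: 877 + 82 = 959
13th: 959 + 82 = 1041
14th: 1041 + 82 = 1123
15th: 1123 + 82 = 1205
16th: 1205 + 82 = 1287
17th: 1287 + 82 = 1369

385, 467, 549, 631, 713, 795, 877, 959, 1041, 1123, 1205, 1287, 1369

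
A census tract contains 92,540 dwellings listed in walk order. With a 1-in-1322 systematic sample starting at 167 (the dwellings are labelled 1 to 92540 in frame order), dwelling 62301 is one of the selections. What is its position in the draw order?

48

k = 1322
position = (62301 − 167)/1322 + 1 = 62134/1322 + 1 = 47 + 1 = 48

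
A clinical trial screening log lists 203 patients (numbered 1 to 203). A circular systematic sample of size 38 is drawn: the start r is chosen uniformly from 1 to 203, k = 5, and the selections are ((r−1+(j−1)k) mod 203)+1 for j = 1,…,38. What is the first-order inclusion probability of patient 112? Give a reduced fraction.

For each position j, as r ranges over 1…203 the j-th selection hits every patient exactly once, so patient 112 is selected for exactly 38 of the 203 starts.
Inclusion probability = 38/203.

38/203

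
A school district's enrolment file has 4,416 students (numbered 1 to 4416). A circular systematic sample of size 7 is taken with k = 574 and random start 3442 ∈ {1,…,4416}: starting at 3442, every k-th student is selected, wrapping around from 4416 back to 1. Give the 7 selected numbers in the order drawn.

Selection 1: 3442
Selection 2: 3442 + 574 = 4016
Selection 3: 4016 + 574 = 4590 → 4590 − 4416 = 174
Selection 4: 174 + 574 = 748
Selection 5: 748 + 574 = 1322
Selection 6: 1322 + 574 = 1896
Selection 7: 1896 + 574 = 2470

3442, 4016, 174, 748, 1322, 1896, 2470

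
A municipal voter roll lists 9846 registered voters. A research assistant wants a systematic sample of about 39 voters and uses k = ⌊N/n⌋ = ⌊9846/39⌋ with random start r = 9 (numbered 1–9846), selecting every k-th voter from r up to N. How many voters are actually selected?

k = ⌊9846/39⌋ = 252
Achieved size = ⌊(9846 − 9)/252⌋ + 1 = ⌊9837/252⌋ + 1 = 39 + 1 = 40
(last selection: 9 + 39×252 = 9837 ≤ 9846; next would be 10089 > 9846)

40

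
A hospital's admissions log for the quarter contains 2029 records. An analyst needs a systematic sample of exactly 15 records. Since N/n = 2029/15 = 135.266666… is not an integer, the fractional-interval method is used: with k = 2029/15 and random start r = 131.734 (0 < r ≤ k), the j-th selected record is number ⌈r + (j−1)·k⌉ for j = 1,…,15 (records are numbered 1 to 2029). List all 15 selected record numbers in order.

j=1: r + 0k = 131.734 → ⌈·⌉ = 132
j=2: r + 1k = 267.000666… → ⌈·⌉ = 268
j=3: r + 2k = 402.267333… → ⌈·⌉ = 403
j=4: r + 3k = 537.534 → ⌈·⌉ = 538
j=5: r + 4k = 672.800666… → ⌈·⌉ = 673
j=6: r + 5k = 808.067333… → ⌈·⌉ = 809
j=7: r + 6k = 943.334 → ⌈·⌉ = 944
j=8: r + 7k = 1078.600666… → ⌈·⌉ = 1079
j=9: r + 8k = 1213.867333… → ⌈·⌉ = 1214
j=10: r + 9k = 1349.134 → ⌈·⌉ = 1350
j=11: r + 10k = 1484.400666… → ⌈·⌉ = 1485
j=12: r + 11k = 1619.667333… → ⌈·⌉ = 1620
j=13: r + 12k = 1754.934 → ⌈·⌉ = 1755
j=14: r + 13k = 1890.200666… → ⌈·⌉ = 1891
j=15: r + 14k = 2025.467333… → ⌈·⌉ = 2026

132, 268, 403, 538, 673, 809, 944, 1079, 1214, 1350, 1485, 1620, 1755, 1891, 2026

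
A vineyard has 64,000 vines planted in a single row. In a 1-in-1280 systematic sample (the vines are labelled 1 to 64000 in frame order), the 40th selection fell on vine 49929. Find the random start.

9

k = 1280
r = 49929 − (40−1)×1280 = 49929 − 49920 = 9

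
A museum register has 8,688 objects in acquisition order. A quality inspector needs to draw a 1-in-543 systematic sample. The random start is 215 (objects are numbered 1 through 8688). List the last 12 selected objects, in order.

2387, 2930, 3473, 4016, 4559, 5102, 5645, 6188, 6731, 7274, 7817, 8360

5th selection = 215 + 4×543 = 2387
6th: 2387 + 543 = 2930
7th: 2930 + 543 = 3473
8th: 3473 + 543 = 4016
9th: 4016 + 543 = 4559
10th: 4559 + 543 = 5102
11th: 5102 + 543 = 5645
12th: 5645 + 543 = 6188
13th: 6188 + 543 = 6731
14th: 6731 + 543 = 7274
15th: 7274 + 543 = 7817
16th: 7817 + 543 = 8360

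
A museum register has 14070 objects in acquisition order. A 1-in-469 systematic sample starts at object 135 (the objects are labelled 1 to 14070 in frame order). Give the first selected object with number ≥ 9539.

9984

k = 469
Steps past start: ⌈(9539 − 135)/469⌉ = ⌈9404/469⌉ = 21
Selected object: 135 + 21×469 = 9984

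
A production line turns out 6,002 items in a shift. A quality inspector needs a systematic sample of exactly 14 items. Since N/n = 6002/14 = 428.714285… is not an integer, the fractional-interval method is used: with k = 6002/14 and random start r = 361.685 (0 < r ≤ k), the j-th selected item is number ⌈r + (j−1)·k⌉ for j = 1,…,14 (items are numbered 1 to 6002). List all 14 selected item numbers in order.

j=1: r + 0k = 361.685 → ⌈·⌉ = 362
j=2: r + 1k = 790.399285… → ⌈·⌉ = 791
j=3: r + 2k = 1219.113571… → ⌈·⌉ = 1220
j=4: r + 3k = 1647.827857… → ⌈·⌉ = 1648
j=5: r + 4k = 2076.542142… → ⌈·⌉ = 2077
j=6: r + 5k = 2505.256428… → ⌈·⌉ = 2506
j=7: r + 6k = 2933.970714… → ⌈·⌉ = 2934
j=8: r + 7k = 3362.685 → ⌈·⌉ = 3363
j=9: r + 8k = 3791.399285… → ⌈·⌉ = 3792
j=10: r + 9k = 4220.113571… → ⌈·⌉ = 4221
j=11: r + 10k = 4648.827857… → ⌈·⌉ = 4649
j=12: r + 11k = 5077.542142… → ⌈·⌉ = 5078
j=13: r + 12k = 5506.256428… → ⌈·⌉ = 5507
j=14: r + 13k = 5934.970714… → ⌈·⌉ = 5935

362, 791, 1220, 1648, 2077, 2506, 2934, 3363, 3792, 4221, 4649, 5078, 5507, 5935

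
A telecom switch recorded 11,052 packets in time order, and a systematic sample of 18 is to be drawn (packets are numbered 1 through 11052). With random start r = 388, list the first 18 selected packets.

k = N/n = 11052/18 = 614
packet 1: 388
packet 2: 388 + 614 = 1002
packet 3: 1002 + 614 = 1616
packet 4: 1616 + 614 = 2230
packet 5: 2230 + 614 = 2844
packet 6: 2844 + 614 = 3458
packet 7: 3458 + 614 = 4072
packet 8: 4072 + 614 = 4686
packet 9: 4686 + 614 = 5300
packet 10: 5300 + 614 = 5914
packet 11: 5914 + 614 = 6528
packet 12: 6528 + 614 = 7142
packet 13: 7142 + 614 = 7756
packet 14: 7756 + 614 = 8370
packet 15: 8370 + 614 = 8984
packet 16: 8984 + 614 = 9598
packet 17: 9598 + 614 = 10212
packet 18: 10212 + 614 = 10826

388, 1002, 1616, 2230, 2844, 3458, 4072, 4686, 5300, 5914, 6528, 7142, 7756, 8370, 8984, 9598, 10212, 10826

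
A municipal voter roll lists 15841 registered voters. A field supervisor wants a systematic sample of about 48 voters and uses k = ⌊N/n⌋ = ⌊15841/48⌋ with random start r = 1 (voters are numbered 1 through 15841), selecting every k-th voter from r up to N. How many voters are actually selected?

49

k = ⌊15841/48⌋ = 330
Achieved size = ⌊(15841 − 1)/330⌋ + 1 = ⌊15840/330⌋ + 1 = 48 + 1 = 49
(last selection: 1 + 48×330 = 15841 ≤ 15841; next would be 16171 > 15841)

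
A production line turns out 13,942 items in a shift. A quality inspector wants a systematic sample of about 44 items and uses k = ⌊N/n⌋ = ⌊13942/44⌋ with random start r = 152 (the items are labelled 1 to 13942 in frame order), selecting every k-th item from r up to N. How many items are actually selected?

k = ⌊13942/44⌋ = 316
Achieved size = ⌊(13942 − 152)/316⌋ + 1 = ⌊13790/316⌋ + 1 = 43 + 1 = 44
(last selection: 152 + 43×316 = 13740 ≤ 13942; next would be 14056 > 13942)

44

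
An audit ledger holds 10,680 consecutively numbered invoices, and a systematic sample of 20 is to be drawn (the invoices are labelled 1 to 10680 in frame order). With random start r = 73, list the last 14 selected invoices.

k = N/n = 10680/20 = 534
7th selection = 73 + 6×534 = 3277
8th: 3277 + 534 = 3811
9th: 3811 + 534 = 4345
10th: 4345 + 534 = 4879
11th: 4879 + 534 = 5413
12th: 5413 + 534 = 5947
13th: 5947 + 534 = 6481
14th: 6481 + 534 = 7015
15th: 7015 + 534 = 7549
16th: 7549 + 534 = 8083
17th: 8083 + 534 = 8617
18th: 8617 + 534 = 9151
19th: 9151 + 534 = 9685
20th: 9685 + 534 = 10219

3277, 3811, 4345, 4879, 5413, 5947, 6481, 7015, 7549, 8083, 8617, 9151, 9685, 10219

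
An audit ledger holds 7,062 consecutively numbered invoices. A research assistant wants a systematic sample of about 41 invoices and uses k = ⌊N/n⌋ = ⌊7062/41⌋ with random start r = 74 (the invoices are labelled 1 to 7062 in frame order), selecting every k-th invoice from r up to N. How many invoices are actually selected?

k = ⌊7062/41⌋ = 172
Achieved size = ⌊(7062 − 74)/172⌋ + 1 = ⌊6988/172⌋ + 1 = 40 + 1 = 41
(last selection: 74 + 40×172 = 6954 ≤ 7062; next would be 7126 > 7062)

41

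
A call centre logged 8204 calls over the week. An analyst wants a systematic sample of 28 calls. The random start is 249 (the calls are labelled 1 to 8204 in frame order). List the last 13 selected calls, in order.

k = N/n = 8204/28 = 293
16th selection = 249 + 15×293 = 4644
17th: 4644 + 293 = 4937
18th: 4937 + 293 = 5230
19th: 5230 + 293 = 5523
20th: 5523 + 293 = 5816
21st: 5816 + 293 = 6109
22nd: 6109 + 293 = 6402
23rd: 6402 + 293 = 6695
24th: 6695 + 293 = 6988
25th: 6988 + 293 = 7281
26th: 7281 + 293 = 7574
27th: 7574 + 293 = 7867
28th: 7867 + 293 = 8160

4644, 4937, 5230, 5523, 5816, 6109, 6402, 6695, 6988, 7281, 7574, 7867, 8160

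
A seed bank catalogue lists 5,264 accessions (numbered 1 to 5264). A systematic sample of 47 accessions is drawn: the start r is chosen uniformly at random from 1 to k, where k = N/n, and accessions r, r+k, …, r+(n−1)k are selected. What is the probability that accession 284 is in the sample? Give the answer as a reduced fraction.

1/112

k = 5264/47 = 112.
Accession 284 is selected iff r ≡ 284 (mod 112); exactly one such r in {1,…,112}.
Inclusion probability = 1/112.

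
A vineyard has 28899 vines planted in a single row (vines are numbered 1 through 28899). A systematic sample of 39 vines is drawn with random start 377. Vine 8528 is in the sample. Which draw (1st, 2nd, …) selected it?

12

k = 28899/39 = 741
position = (8528 − 377)/741 + 1 = 8151/741 + 1 = 11 + 1 = 12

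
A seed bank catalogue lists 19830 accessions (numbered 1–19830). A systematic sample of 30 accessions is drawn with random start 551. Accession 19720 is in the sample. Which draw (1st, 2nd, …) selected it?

k = 19830/30 = 661
position = (19720 − 551)/661 + 1 = 19169/661 + 1 = 29 + 1 = 30

30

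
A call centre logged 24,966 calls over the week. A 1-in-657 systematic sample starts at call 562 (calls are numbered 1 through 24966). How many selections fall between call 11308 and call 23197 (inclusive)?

18

k = 657
First selection ≥ 11308: 562 + ⌈(11308−562)/657⌉·657 = 562 + 17×657 = 11731
Last selection ≤ 23197: 562 + ⌊(23197−562)/657⌋·657 = 562 + 34×657 = 22900
Count = 34 − 17 + 1 = 18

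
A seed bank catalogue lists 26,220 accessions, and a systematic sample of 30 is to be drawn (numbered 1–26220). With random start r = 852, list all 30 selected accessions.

k = N/n = 26220/30 = 874
accession 1: 852
accession 2: 852 + 874 = 1726
accession 3: 1726 + 874 = 2600
accession 4: 2600 + 874 = 3474
accession 5: 3474 + 874 = 4348
accession 6: 4348 + 874 = 5222
accession 7: 5222 + 874 = 6096
accession 8: 6096 + 874 = 6970
accession 9: 6970 + 874 = 7844
accession 10: 7844 + 874 = 8718
accession 11: 8718 + 874 = 9592
accession 12: 9592 + 874 = 10466
accession 13: 10466 + 874 = 11340
accession 14: 11340 + 874 = 12214
accession 15: 12214 + 874 = 13088
accession 16: 13088 + 874 = 13962
accession 17: 13962 + 874 = 14836
accession 18: 14836 + 874 = 15710
accession 19: 15710 + 874 = 16584
accession 20: 16584 + 874 = 17458
accession 21: 17458 + 874 = 18332
accession 22: 18332 + 874 = 19206
accession 23: 19206 + 874 = 20080
accession 24: 20080 + 874 = 20954
accession 25: 20954 + 874 = 21828
accession 26: 21828 + 874 = 22702
accession 27: 22702 + 874 = 23576
accession 28: 23576 + 874 = 24450
accession 29: 24450 + 874 = 25324
accession 30: 25324 + 874 = 26198

852, 1726, 2600, 3474, 4348, 5222, 6096, 6970, 7844, 8718, 9592, 10466, 11340, 12214, 13088, 13962, 14836, 15710, 16584, 17458, 18332, 19206, 20080, 20954, 21828, 22702, 23576, 24450, 25324, 26198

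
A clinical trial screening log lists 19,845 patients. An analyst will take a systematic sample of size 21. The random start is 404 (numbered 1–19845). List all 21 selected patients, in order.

404, 1349, 2294, 3239, 4184, 5129, 6074, 7019, 7964, 8909, 9854, 10799, 11744, 12689, 13634, 14579, 15524, 16469, 17414, 18359, 19304

k = N/n = 19845/21 = 945
patient 1: 404
patient 2: 404 + 945 = 1349
patient 3: 1349 + 945 = 2294
patient 4: 2294 + 945 = 3239
patient 5: 3239 + 945 = 4184
patient 6: 4184 + 945 = 5129
patient 7: 5129 + 945 = 6074
patient 8: 6074 + 945 = 7019
patient 9: 7019 + 945 = 7964
patient 10: 7964 + 945 = 8909
patient 11: 8909 + 945 = 9854
patient 12: 9854 + 945 = 10799
patient 13: 10799 + 945 = 11744
patient 14: 11744 + 945 = 12689
patient 15: 12689 + 945 = 13634
patient 16: 13634 + 945 = 14579
patient 17: 14579 + 945 = 15524
patient 18: 15524 + 945 = 16469
patient 19: 16469 + 945 = 17414
patient 20: 17414 + 945 = 18359
patient 21: 18359 + 945 = 19304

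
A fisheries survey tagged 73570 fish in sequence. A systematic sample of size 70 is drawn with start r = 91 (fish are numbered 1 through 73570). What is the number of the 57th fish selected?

58947

k = 73570/70 = 1051
57th selection = r + (57−1)·k = 91 + 56×1051 = 91 + 58856 = 58947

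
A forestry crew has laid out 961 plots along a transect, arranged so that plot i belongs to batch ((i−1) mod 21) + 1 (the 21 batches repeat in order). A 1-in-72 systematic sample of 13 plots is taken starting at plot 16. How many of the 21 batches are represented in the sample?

7

Consecutive selections differ by k = 72, so their batch numbers differ by 72 mod 21 = 9.
gcd(72, 21) = 3, so the sample visits 21/3 = 7 distinct residues mod 21.
Start 16 is batch 16; the batches hit are 1, 4, 7, 10, 13, 16, 19.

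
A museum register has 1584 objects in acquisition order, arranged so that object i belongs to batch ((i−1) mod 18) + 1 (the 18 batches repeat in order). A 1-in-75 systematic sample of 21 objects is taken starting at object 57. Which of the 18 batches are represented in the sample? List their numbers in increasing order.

3, 6, 9, 12, 15, 18

Consecutive selections differ by k = 75, so their batch numbers differ by 75 mod 18 = 3.
gcd(75, 18) = 3, so the sample visits 18/3 = 6 distinct residues mod 18.
Start 57 is batch 3; the batches hit are 3, 6, 9, 12, 15, 18.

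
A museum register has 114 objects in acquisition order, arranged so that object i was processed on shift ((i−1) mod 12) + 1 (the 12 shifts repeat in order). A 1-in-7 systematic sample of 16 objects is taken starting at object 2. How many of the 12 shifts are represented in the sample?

12

Consecutive selections differ by k = 7, so their shift numbers differ by 7 mod 12 = 7.
gcd(7, 12) = 1, so the sample visits 12/1 = 12 distinct residues mod 12.
Start 2 is shift 2; the shifts hit are 1, 2, 3, 4, 5, 6, 7, 8, 9, 10, 11, 12.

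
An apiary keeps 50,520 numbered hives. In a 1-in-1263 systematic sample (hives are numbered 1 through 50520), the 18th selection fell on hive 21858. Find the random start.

387

k = 1263
r = 21858 − (18−1)×1263 = 21858 − 21471 = 387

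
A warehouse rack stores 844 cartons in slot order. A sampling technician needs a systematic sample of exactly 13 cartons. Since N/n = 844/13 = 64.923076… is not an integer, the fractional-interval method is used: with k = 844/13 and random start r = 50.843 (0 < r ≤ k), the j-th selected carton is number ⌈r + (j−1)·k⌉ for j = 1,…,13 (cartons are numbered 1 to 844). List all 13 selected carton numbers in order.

51, 116, 181, 246, 311, 376, 441, 506, 571, 636, 701, 765, 830

j=1: r + 0k = 50.843 → ⌈·⌉ = 51
j=2: r + 1k = 115.766076… → ⌈·⌉ = 116
j=3: r + 2k = 180.689153… → ⌈·⌉ = 181
j=4: r + 3k = 245.612230… → ⌈·⌉ = 246
j=5: r + 4k = 310.535307… → ⌈·⌉ = 311
j=6: r + 5k = 375.458384… → ⌈·⌉ = 376
j=7: r + 6k = 440.381461… → ⌈·⌉ = 441
j=8: r + 7k = 505.304538… → ⌈·⌉ = 506
j=9: r + 8k = 570.227615… → ⌈·⌉ = 571
j=10: r + 9k = 635.150692… → ⌈·⌉ = 636
j=11: r + 10k = 700.073769… → ⌈·⌉ = 701
j=12: r + 11k = 764.996846… → ⌈·⌉ = 765
j=13: r + 12k = 829.919923… → ⌈·⌉ = 830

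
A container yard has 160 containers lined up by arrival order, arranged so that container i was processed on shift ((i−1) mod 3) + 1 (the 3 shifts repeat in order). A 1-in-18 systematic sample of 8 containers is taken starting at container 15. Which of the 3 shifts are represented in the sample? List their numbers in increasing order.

3

Consecutive selections differ by k = 18, so their shift numbers differ by 18 mod 3 = 0.
gcd(18, 3) = 3, so the sample visits 3/3 = 1 distinct residues mod 3.
Start 15 is shift 3; the shifts hit are 3.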